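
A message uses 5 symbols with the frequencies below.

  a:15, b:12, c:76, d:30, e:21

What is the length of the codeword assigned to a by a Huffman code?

4

Build the tree from the bottom:
combine b(12), a(15) → 27
combine e(21), 27 → 48
combine d(30), 48 → 78
combine c(76), 78 → 154
a sits 4 levels below the root, so its codeword is 4 bits.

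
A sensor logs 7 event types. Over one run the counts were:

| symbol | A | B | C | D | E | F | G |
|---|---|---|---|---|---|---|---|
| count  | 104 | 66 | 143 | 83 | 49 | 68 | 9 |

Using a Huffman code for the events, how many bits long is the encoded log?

Greedily combine the two least-frequent nodes:
G(9) + E(49) → 58
58 + B(66) → 124
F(68) + D(83) → 151
A(104) + 124 → 228
C(143) + 151 → 294
228 + 294 → 522
Total encoded bits = sum of merged weights = 58 + 124 + 151 + 228 + 294 + 522 = 1377.

1377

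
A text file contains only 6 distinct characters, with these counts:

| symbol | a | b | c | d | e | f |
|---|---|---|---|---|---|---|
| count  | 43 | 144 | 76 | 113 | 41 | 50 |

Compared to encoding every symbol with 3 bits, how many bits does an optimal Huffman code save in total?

257

Fixed-length: 3 bits × 467 symbols = 1401 bits.
Huffman merges:
merge e(41) and a(43): 84
merge f(50) and c(76): 126
merge 84 and d(113): 197
merge 126 and b(144): 270
merge 197 and 270: 467
Huffman total = 84 + 126 + 197 + 270 + 467 = 1144 bits.
Saving = 1401 − 1144 = 257 bits.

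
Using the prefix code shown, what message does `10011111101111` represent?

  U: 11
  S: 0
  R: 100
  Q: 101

RUUUSUU

Read left to right; each codeword is recognised as soon as it completes (prefix code):
  100→R | 11→U | 11→U | 11→U | 0→S | 11→U | 11→U
Decoded message: RUUUSUU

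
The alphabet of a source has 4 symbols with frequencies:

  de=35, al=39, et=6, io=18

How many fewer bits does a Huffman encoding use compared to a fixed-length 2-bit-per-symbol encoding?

15

Fixed-length: 2 bits × 98 symbols = 196 bits.
Huffman merges:
et(6) + io(18) → 24
24 + de(35) → 59
al(39) + 59 → 98
Huffman total = 24 + 59 + 98 = 181 bits.
Saving = 196 − 181 = 15 bits.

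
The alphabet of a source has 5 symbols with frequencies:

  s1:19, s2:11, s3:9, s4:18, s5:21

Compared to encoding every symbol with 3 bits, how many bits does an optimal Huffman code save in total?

Fixed-length: 3 bits × 78 symbols = 234 bits.
Huffman merges:
merge s3(9) and s2(11): 20
merge s4(18) and s1(19): 37
merge 20 and s5(21): 41
merge 37 and 41: 78
Huffman total = 20 + 37 + 41 + 78 = 176 bits.
Saving = 234 − 176 = 58 bits.

58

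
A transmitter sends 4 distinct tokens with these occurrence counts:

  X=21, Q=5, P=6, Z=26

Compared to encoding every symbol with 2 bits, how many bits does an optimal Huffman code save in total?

15

Fixed-length: 2 bits × 58 symbols = 116 bits.
Huffman merges:
combine Q(5), P(6) → 11
combine 11, X(21) → 32
combine Z(26), 32 → 58
Huffman total = 11 + 32 + 58 = 101 bits.
Saving = 116 − 101 = 15 bits.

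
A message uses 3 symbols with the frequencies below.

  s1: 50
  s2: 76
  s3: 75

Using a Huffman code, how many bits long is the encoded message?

Merge the two smallest weights repeatedly:
s1(50) + s3(75) → 125
s2(76) + 125 → 201
The encoded length is the sum of every internal node's weight: 125 + 201 = 326 bits.

326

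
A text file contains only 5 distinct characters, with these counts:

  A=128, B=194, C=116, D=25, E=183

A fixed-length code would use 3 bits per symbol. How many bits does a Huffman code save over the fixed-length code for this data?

505

Fixed-length: 3 bits × 646 symbols = 1938 bits.
Huffman merges:
combine D(25), C(116) → 141
combine A(128), 141 → 269
combine E(183), B(194) → 377
combine 269, 377 → 646
Huffman total = 141 + 269 + 377 + 646 = 1433 bits.
Saving = 1938 − 1433 = 505 bits.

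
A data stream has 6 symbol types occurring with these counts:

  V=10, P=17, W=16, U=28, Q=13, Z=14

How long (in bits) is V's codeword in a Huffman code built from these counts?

3

Huffman merges, smallest pair first:
V(10) + Q(13) → 23
Z(14) + W(16) → 30
P(17) + 23 → 40
U(28) + 30 → 58
40 + 58 → 98
V's leaf is at depth 3, giving a 3-bit codeword.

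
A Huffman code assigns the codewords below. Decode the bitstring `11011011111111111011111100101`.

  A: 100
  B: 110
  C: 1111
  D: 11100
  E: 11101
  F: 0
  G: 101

Read left to right; each codeword is recognised as soon as it completes (prefix code):
  110→B | 110→B | 1111→C | 1111→C | 11101→E | 1111→C | 100→A | 101→G
Decoded message: BBCCECAG

BBCCECAG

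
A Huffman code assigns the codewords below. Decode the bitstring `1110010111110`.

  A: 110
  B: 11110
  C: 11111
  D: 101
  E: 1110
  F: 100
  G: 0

Read left to right; each codeword is recognised as soon as it completes (prefix code):
  1110→E | 0→G | 101→D | 11110→B
Decoded message: EGDB

EGDB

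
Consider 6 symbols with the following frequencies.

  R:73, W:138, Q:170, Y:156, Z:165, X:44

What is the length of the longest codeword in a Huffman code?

Merge the two lowest-weight nodes at each step:
merge X(44) and R(73): 117
merge 117 and W(138): 255
merge Y(156) and Z(165): 321
merge Q(170) and 255: 425
merge 321 and 425: 746
The rarest symbols sit at the bottom; the longest codeword is 4 bits.

4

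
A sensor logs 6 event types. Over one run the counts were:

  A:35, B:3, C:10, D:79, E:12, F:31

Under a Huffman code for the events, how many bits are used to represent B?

5

Huffman merges, smallest pair first:
merge B(3) and C(10): 13
merge E(12) and 13: 25
merge 25 and F(31): 56
merge A(35) and 56: 91
merge D(79) and 91: 170
The subtree containing B is merged 5 times, so code length = 5.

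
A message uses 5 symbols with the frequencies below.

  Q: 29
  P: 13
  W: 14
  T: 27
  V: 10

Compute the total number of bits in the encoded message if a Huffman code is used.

209

Build the Huffman tree bottom-up:
merge V(10) and P(13): 23
merge W(14) and 23: 37
merge T(27) and Q(29): 56
merge 37 and 56: 93
Each symbol's bit-cost is frequency × depth; summing gives 209 bits (equivalently 23 + 37 + 56 + 93).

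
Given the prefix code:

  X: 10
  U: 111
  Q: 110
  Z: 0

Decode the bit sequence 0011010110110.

Read left to right; each codeword is recognised as soon as it completes (prefix code):
  0→Z | 0→Z | 110→Q | 10→X | 110→Q | 110→Q
Decoded message: ZZQXQQ

ZZQXQQ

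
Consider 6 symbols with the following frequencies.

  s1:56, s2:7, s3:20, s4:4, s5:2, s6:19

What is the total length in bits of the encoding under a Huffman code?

211

Build the Huffman tree bottom-up:
combine s5(2), s4(4) → 6
combine 6, s2(7) → 13
combine 13, s6(19) → 32
combine s3(20), 32 → 52
combine 52, s1(56) → 108
Each symbol's bit-cost is frequency × depth; summing gives 211 bits (equivalently 6 + 13 + 32 + 52 + 108).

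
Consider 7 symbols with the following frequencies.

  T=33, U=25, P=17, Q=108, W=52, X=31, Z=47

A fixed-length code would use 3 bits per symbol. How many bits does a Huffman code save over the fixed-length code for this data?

Fixed-length: 3 bits × 313 symbols = 939 bits.
Huffman merges:
combine P(17), U(25) → 42
combine X(31), T(33) → 64
combine 42, Z(47) → 89
combine W(52), 64 → 116
combine 89, Q(108) → 197
combine 116, 197 → 313
Huffman total = 42 + 64 + 89 + 116 + 197 + 313 = 821 bits.
Saving = 939 − 821 = 118 bits.

118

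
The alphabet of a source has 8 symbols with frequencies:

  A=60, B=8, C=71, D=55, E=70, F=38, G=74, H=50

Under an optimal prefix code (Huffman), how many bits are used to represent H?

Repeatedly merge the two smallest:
B(8) + F(38) → 46
46 + H(50) → 96
D(55) + A(60) → 115
E(70) + C(71) → 141
G(74) + 96 → 170
115 + 141 → 256
170 + 256 → 426
H's leaf is at depth 3, giving a 3-bit codeword.

3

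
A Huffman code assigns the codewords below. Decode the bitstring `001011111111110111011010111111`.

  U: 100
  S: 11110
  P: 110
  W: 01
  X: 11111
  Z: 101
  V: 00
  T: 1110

VZXSTPZX

Read left to right; each codeword is recognised as soon as it completes (prefix code):
  00→V | 101→Z | 11111→X | 11110→S | 1110→T | 110→P | 101→Z | 11111→X
Decoded message: VZXSTPZX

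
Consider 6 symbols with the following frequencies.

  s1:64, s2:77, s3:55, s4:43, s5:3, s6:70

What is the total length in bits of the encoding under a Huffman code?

Merge the two smallest weights repeatedly:
combine s5(3), s4(43) → 46
combine 46, s3(55) → 101
combine s1(64), s6(70) → 134
combine s2(77), 101 → 178
combine 134, 178 → 312
Each symbol's bit-cost is frequency × depth; summing gives 771 bits (equivalently 46 + 101 + 134 + 178 + 312).

771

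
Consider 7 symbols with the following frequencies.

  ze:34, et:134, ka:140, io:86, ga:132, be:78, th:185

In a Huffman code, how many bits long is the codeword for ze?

Repeatedly merge the two smallest:
merge ze(34) and be(78): 112
merge io(86) and 112: 198
merge ga(132) and et(134): 266
merge ka(140) and th(185): 325
merge 198 and 266: 464
merge 325 and 464: 789
The subtree containing ze is merged 4 times, so code length = 4.

4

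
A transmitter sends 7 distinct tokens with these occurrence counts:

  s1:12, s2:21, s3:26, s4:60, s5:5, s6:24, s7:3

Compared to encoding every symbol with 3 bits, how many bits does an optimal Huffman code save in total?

Fixed-length: 3 bits × 151 symbols = 453 bits.
Huffman merges:
merge s7(3) and s5(5): 8
merge 8 and s1(12): 20
merge 20 and s2(21): 41
merge s6(24) and s3(26): 50
merge 41 and 50: 91
merge s4(60) and 91: 151
Huffman total = 8 + 20 + 41 + 50 + 91 + 151 = 361 bits.
Saving = 453 − 361 = 92 bits.

92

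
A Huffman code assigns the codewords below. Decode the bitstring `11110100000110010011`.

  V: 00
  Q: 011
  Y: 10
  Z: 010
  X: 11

XXZVVXVYQ

Read left to right; each codeword is recognised as soon as it completes (prefix code):
  11→X | 11→X | 010→Z | 00→V | 00→V | 11→X | 00→V | 10→Y | 011→Q
Decoded message: XXZVVXVYQ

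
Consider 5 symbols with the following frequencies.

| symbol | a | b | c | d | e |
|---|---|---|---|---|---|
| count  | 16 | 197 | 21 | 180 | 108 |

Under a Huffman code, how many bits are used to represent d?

Build the tree from the bottom:
a(16) + c(21) → 37
37 + e(108) → 145
145 + d(180) → 325
b(197) + 325 → 522
d's leaf is at depth 2, giving a 2-bit codeword.

2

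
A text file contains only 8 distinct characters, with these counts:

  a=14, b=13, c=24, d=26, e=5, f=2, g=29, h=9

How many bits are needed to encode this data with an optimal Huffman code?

334

Merge the two smallest weights repeatedly:
f(2) + e(5) → 7
7 + h(9) → 16
b(13) + a(14) → 27
16 + c(24) → 40
d(26) + 27 → 53
g(29) + 40 → 69
53 + 69 → 122
Total encoded bits = sum of merged weights = 7 + 16 + 27 + 40 + 53 + 69 + 122 = 334.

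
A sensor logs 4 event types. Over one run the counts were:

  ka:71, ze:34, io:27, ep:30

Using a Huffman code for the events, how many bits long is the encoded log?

Greedily combine the two least-frequent nodes:
merge io(27) and ep(30): 57
merge ze(34) and 57: 91
merge ka(71) and 91: 162
Total encoded bits = sum of merged weights = 57 + 91 + 162 = 310.

310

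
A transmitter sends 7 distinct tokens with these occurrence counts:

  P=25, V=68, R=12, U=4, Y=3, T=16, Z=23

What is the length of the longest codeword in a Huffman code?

Merge the two lowest-weight nodes at each step:
merge Y(3) and U(4): 7
merge 7 and R(12): 19
merge T(16) and 19: 35
merge Z(23) and P(25): 48
merge 35 and 48: 83
merge V(68) and 83: 151
The first pair merged (Y, U) ends up deepest, at depth 5.

5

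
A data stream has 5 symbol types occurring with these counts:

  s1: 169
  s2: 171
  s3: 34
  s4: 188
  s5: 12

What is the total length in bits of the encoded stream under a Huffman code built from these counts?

1194

Merge the two smallest weights repeatedly:
merge s5(12) and s3(34): 46
merge 46 and s1(169): 215
merge s2(171) and s4(188): 359
merge 215 and 359: 574
Total encoded bits = sum of merged weights = 46 + 215 + 359 + 574 = 1194.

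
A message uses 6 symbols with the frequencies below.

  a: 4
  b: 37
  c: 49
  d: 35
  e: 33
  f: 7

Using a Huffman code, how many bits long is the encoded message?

385

Merge the two smallest weights repeatedly:
combine a(4), f(7) → 11
combine 11, e(33) → 44
combine d(35), b(37) → 72
combine 44, c(49) → 93
combine 72, 93 → 165
Total encoded bits = sum of merged weights = 11 + 44 + 72 + 93 + 165 = 385.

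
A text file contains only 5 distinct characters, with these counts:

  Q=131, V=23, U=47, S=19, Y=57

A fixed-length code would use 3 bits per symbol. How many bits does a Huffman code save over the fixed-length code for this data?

Fixed-length: 3 bits × 277 symbols = 831 bits.
Huffman merges:
S(19) + V(23) → 42
42 + U(47) → 89
Y(57) + 89 → 146
Q(131) + 146 → 277
Huffman total = 42 + 89 + 146 + 277 = 554 bits.
Saving = 831 − 554 = 277 bits.

277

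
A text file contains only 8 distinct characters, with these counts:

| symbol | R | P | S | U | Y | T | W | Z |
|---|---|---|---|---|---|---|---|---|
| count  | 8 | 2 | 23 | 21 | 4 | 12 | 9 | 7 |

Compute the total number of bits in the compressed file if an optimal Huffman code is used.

Build the Huffman tree bottom-up:
P(2) + Y(4) → 6
6 + Z(7) → 13
R(8) + W(9) → 17
T(12) + 13 → 25
17 + U(21) → 38
S(23) + 25 → 48
38 + 48 → 86
Total encoded bits = sum of merged weights = 6 + 13 + 17 + 25 + 38 + 48 + 86 = 233.

233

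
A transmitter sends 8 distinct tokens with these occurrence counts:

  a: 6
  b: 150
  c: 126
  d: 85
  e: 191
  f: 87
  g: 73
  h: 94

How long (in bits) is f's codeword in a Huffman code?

3

Repeatedly merge the two smallest:
a(6) + g(73) → 79
79 + d(85) → 164
f(87) + h(94) → 181
c(126) + b(150) → 276
164 + 181 → 345
e(191) + 276 → 467
345 + 467 → 812
f sits 3 levels below the root, so its codeword is 3 bits.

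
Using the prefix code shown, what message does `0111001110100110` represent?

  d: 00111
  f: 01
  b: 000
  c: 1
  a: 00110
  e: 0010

fccdfa

Read left to right; each codeword is recognised as soon as it completes (prefix code):
  01→f | 1→c | 1→c | 00111→d | 01→f | 00110→a
Decoded message: fccdfa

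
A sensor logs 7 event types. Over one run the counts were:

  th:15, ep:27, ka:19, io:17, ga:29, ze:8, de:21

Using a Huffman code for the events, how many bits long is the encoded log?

375

Merge the two smallest weights repeatedly:
merge ze(8) and th(15): 23
merge io(17) and ka(19): 36
merge de(21) and 23: 44
merge ep(27) and ga(29): 56
merge 36 and 44: 80
merge 56 and 80: 136
Each symbol's bit-cost is frequency × depth; summing gives 375 bits (equivalently 23 + 36 + 44 + 56 + 80 + 136).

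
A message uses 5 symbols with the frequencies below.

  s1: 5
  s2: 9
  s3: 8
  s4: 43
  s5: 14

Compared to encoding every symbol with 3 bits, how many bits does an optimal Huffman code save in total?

87

Fixed-length: 3 bits × 79 symbols = 237 bits.
Huffman merges:
merge s1(5) and s3(8): 13
merge s2(9) and 13: 22
merge s5(14) and 22: 36
merge 36 and s4(43): 79
Huffman total = 13 + 22 + 36 + 79 = 150 bits.
Saving = 237 − 150 = 87 bits.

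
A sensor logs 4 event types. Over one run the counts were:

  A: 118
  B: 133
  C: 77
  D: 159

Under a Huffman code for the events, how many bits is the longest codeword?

2

Merge the two lowest-weight nodes at each step:
C(77) + A(118) → 195
B(133) + D(159) → 292
195 + 292 → 487
The first pair merged (C, A) ends up deepest, at depth 2.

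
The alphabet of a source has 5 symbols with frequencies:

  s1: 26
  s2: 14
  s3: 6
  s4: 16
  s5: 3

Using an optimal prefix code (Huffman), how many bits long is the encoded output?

136

Merge the two smallest weights repeatedly:
merge s5(3) and s3(6): 9
merge 9 and s2(14): 23
merge s4(16) and 23: 39
merge s1(26) and 39: 65
The encoded length is the sum of every internal node's weight: 9 + 23 + 39 + 65 = 136 bits.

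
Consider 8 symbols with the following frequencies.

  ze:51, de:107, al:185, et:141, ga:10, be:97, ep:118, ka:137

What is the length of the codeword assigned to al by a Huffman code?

Huffman merges, smallest pair first:
merge ga(10) and ze(51): 61
merge 61 and be(97): 158
merge de(107) and ep(118): 225
merge ka(137) and et(141): 278
merge 158 and al(185): 343
merge 225 and 278: 503
merge 343 and 503: 846
al sits 2 levels below the root, so its codeword is 2 bits.

2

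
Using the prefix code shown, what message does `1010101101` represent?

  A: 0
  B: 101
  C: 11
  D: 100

Read left to right; each codeword is recognised as soon as it completes (prefix code):
  101→B | 0→A | 101→B | 101→B
Decoded message: BABB

BABB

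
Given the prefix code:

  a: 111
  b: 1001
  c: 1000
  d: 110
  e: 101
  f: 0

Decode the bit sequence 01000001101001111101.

Read left to right; each codeword is recognised as soon as it completes (prefix code):
  0→f | 1000→c | 0→f | 0→f | 110→d | 1001→b | 111→a | 101→e
Decoded message: fcffdbae

fcffdbae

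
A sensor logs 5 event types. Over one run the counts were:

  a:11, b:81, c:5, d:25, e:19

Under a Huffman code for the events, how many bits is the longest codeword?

4

Merge the two lowest-weight nodes at each step:
combine c(5), a(11) → 16
combine 16, e(19) → 35
combine d(25), 35 → 60
combine 60, b(81) → 141
The first pair merged (c, a) ends up deepest, at depth 4.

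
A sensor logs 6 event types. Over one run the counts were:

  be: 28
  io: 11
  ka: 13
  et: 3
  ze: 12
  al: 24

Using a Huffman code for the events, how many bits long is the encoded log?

221

Merge the two smallest weights repeatedly:
et(3) + io(11) → 14
ze(12) + ka(13) → 25
14 + al(24) → 38
25 + be(28) → 53
38 + 53 → 91
Total encoded bits = sum of merged weights = 14 + 25 + 38 + 53 + 91 = 221.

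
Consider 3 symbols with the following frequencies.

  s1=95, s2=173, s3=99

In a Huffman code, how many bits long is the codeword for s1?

2

Build the tree from the bottom:
merge s1(95) and s3(99): 194
merge s2(173) and 194: 367
s1 sits 2 levels below the root, so its codeword is 2 bits.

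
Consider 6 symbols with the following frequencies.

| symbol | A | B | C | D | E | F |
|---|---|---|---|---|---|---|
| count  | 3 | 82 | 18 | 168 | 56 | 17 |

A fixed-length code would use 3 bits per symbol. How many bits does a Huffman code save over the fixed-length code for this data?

Fixed-length: 3 bits × 344 symbols = 1032 bits.
Huffman merges:
A(3) + F(17) → 20
C(18) + 20 → 38
38 + E(56) → 94
B(82) + 94 → 176
D(168) + 176 → 344
Huffman total = 20 + 38 + 94 + 176 + 344 = 672 bits.
Saving = 1032 − 672 = 360 bits.

360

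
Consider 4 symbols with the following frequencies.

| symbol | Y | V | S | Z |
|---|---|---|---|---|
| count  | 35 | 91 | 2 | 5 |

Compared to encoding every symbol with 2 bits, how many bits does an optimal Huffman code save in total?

Fixed-length: 2 bits × 133 symbols = 266 bits.
Huffman merges:
S(2) + Z(5) → 7
7 + Y(35) → 42
42 + V(91) → 133
Huffman total = 7 + 42 + 133 = 182 bits.
Saving = 266 − 182 = 84 bits.

84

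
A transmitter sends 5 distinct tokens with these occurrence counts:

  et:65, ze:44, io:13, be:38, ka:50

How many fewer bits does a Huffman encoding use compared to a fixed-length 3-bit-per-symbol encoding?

Fixed-length: 3 bits × 210 symbols = 630 bits.
Huffman merges:
merge io(13) and be(38): 51
merge ze(44) and ka(50): 94
merge 51 and et(65): 116
merge 94 and 116: 210
Huffman total = 51 + 94 + 116 + 210 = 471 bits.
Saving = 630 − 471 = 159 bits.

159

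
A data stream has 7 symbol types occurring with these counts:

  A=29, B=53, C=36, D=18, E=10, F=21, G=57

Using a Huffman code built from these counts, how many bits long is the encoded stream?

590

Greedily combine the two least-frequent nodes:
merge E(10) and D(18): 28
merge F(21) and 28: 49
merge A(29) and C(36): 65
merge 49 and B(53): 102
merge G(57) and 65: 122
merge 102 and 122: 224
Total encoded bits = sum of merged weights = 28 + 49 + 65 + 102 + 122 + 224 = 590.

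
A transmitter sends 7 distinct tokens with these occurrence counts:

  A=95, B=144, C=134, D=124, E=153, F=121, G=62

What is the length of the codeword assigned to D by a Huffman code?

3

Build the tree from the bottom:
merge G(62) and A(95): 157
merge F(121) and D(124): 245
merge C(134) and B(144): 278
merge E(153) and 157: 310
merge 245 and 278: 523
merge 310 and 523: 833
D's leaf is at depth 3, giving a 3-bit codeword.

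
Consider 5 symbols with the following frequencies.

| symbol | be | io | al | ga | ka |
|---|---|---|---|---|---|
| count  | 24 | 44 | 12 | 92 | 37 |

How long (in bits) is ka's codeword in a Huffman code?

Huffman merges, smallest pair first:
merge al(12) and be(24): 36
merge 36 and ka(37): 73
merge io(44) and 73: 117
merge ga(92) and 117: 209
ka's leaf is at depth 3, giving a 3-bit codeword.

3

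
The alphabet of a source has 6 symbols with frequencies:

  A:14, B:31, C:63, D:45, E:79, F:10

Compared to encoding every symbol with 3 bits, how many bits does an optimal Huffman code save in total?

163

Fixed-length: 3 bits × 242 symbols = 726 bits.
Huffman merges:
merge F(10) and A(14): 24
merge 24 and B(31): 55
merge D(45) and 55: 100
merge C(63) and E(79): 142
merge 100 and 142: 242
Huffman total = 24 + 55 + 100 + 142 + 242 = 563 bits.
Saving = 726 − 563 = 163 bits.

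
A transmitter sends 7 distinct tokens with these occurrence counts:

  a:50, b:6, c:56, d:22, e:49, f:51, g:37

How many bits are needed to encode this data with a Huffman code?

734

Build the Huffman tree bottom-up:
combine b(6), d(22) → 28
combine 28, g(37) → 65
combine e(49), a(50) → 99
combine f(51), c(56) → 107
combine 65, 99 → 164
combine 107, 164 → 271
Total encoded bits = sum of merged weights = 28 + 65 + 99 + 107 + 164 + 271 = 734.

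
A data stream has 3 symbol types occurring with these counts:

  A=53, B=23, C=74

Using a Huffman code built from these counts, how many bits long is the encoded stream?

226

Merge the two smallest weights repeatedly:
merge B(23) and A(53): 76
merge C(74) and 76: 150
Total encoded bits = sum of merged weights = 76 + 150 = 226.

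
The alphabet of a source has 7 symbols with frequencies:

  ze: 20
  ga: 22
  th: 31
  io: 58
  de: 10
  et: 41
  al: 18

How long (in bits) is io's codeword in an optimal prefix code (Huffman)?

Huffman merges, smallest pair first:
de(10) + al(18) → 28
ze(20) + ga(22) → 42
28 + th(31) → 59
et(41) + 42 → 83
io(58) + 59 → 117
83 + 117 → 200
io's leaf is at depth 2, giving a 2-bit codeword.

2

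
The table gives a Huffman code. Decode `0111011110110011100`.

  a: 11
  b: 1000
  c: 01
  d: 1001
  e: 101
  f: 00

cacaedaf

Read left to right; each codeword is recognised as soon as it completes (prefix code):
  01→c | 11→a | 01→c | 11→a | 101→e | 1001→d | 11→a | 00→f
Decoded message: cacaedaf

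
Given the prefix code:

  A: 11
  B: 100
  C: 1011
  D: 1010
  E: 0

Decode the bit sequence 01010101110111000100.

EDCCBEB

Read left to right; each codeword is recognised as soon as it completes (prefix code):
  0→E | 1010→D | 1011→C | 1011→C | 100→B | 0→E | 100→B
Decoded message: EDCCBEB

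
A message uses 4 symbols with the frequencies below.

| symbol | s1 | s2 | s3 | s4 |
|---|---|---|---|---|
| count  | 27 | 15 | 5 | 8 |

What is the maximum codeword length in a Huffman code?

3

Merge the two lowest-weight nodes at each step:
merge s3(5) and s4(8): 13
merge 13 and s2(15): 28
merge s1(27) and 28: 55
The first pair merged (s3, s4) ends up deepest, at depth 3.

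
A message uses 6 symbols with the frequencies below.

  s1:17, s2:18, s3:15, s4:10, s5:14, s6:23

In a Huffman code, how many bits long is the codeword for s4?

Build the tree from the bottom:
s4(10) + s5(14) → 24
s3(15) + s1(17) → 32
s2(18) + s6(23) → 41
24 + 32 → 56
41 + 56 → 97
s4 sits 3 levels below the root, so its codeword is 3 bits.

3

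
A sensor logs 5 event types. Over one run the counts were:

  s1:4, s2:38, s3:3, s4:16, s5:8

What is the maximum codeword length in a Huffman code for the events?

4

Merge the two lowest-weight nodes at each step:
merge s3(3) and s1(4): 7
merge 7 and s5(8): 15
merge 15 and s4(16): 31
merge 31 and s2(38): 69
The rarest symbols sit at the bottom; the longest codeword is 4 bits.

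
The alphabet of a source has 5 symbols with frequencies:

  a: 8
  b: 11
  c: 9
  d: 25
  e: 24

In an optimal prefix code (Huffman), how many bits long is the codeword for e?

Huffman merges, smallest pair first:
a(8) + c(9) → 17
b(11) + 17 → 28
e(24) + d(25) → 49
28 + 49 → 77
e's leaf is at depth 2, giving a 2-bit codeword.

2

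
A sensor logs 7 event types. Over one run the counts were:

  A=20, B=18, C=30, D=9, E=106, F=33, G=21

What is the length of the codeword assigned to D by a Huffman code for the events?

Repeatedly merge the two smallest:
combine D(9), B(18) → 27
combine A(20), G(21) → 41
combine 27, C(30) → 57
combine F(33), 41 → 74
combine 57, 74 → 131
combine E(106), 131 → 237
D's leaf is at depth 4, giving a 4-bit codeword.

4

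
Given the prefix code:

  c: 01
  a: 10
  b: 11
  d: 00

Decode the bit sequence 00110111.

dbcb

Read left to right; each codeword is recognised as soon as it completes (prefix code):
  00→d | 11→b | 01→c | 11→b
Decoded message: dbcb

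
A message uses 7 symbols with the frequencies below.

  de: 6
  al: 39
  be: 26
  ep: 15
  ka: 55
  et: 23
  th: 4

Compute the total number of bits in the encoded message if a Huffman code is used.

Merge the two smallest weights repeatedly:
th(4) + de(6) → 10
10 + ep(15) → 25
et(23) + 25 → 48
be(26) + al(39) → 65
48 + ka(55) → 103
65 + 103 → 168
The encoded length is the sum of every internal node's weight: 10 + 25 + 48 + 65 + 103 + 168 = 419 bits.

419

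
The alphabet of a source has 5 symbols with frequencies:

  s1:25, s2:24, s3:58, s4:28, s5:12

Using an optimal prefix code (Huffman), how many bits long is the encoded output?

325

Greedily combine the two least-frequent nodes:
s5(12) + s2(24) → 36
s1(25) + s4(28) → 53
36 + 53 → 89
s3(58) + 89 → 147
Each symbol's bit-cost is frequency × depth; summing gives 325 bits (equivalently 36 + 53 + 89 + 147).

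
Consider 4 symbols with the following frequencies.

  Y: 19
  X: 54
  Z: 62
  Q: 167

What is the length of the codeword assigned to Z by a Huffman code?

Build the tree from the bottom:
combine Y(19), X(54) → 73
combine Z(62), 73 → 135
combine 135, Q(167) → 302
Z's leaf is at depth 2, giving a 2-bit codeword.

2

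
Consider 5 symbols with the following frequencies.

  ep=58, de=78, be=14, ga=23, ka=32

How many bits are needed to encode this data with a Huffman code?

Build the Huffman tree bottom-up:
be(14) + ga(23) → 37
ka(32) + 37 → 69
ep(58) + 69 → 127
de(78) + 127 → 205
Total encoded bits = sum of merged weights = 37 + 69 + 127 + 205 = 438.

438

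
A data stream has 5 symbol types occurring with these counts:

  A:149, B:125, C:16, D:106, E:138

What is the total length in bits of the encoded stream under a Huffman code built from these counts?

Build the Huffman tree bottom-up:
combine C(16), D(106) → 122
combine 122, B(125) → 247
combine E(138), A(149) → 287
combine 247, 287 → 534
The encoded length is the sum of every internal node's weight: 122 + 247 + 287 + 534 = 1190 bits.

1190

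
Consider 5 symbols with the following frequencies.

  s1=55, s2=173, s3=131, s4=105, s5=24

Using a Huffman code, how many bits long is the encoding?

1055

Merge the two smallest weights repeatedly:
s5(24) + s1(55) → 79
79 + s4(105) → 184
s3(131) + s2(173) → 304
184 + 304 → 488
Total encoded bits = sum of merged weights = 79 + 184 + 304 + 488 = 1055.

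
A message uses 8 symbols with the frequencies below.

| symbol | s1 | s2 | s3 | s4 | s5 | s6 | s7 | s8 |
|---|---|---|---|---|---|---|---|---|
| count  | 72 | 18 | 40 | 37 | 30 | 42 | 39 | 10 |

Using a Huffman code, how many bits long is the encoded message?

820

Build the Huffman tree bottom-up:
s8(10) + s2(18) → 28
28 + s5(30) → 58
s4(37) + s7(39) → 76
s3(40) + s6(42) → 82
58 + s1(72) → 130
76 + 82 → 158
130 + 158 → 288
Each symbol's bit-cost is frequency × depth; summing gives 820 bits (equivalently 28 + 58 + 76 + 82 + 130 + 158 + 288).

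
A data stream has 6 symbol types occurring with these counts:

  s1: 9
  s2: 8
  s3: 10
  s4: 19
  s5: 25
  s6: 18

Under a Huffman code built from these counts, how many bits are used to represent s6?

Huffman merges, smallest pair first:
combine s2(8), s1(9) → 17
combine s3(10), 17 → 27
combine s6(18), s4(19) → 37
combine s5(25), 27 → 52
combine 37, 52 → 89
The subtree containing s6 is merged 2 times, so code length = 2.

2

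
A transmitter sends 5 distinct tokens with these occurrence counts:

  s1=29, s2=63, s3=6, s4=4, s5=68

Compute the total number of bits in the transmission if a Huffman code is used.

321

Merge the two smallest weights repeatedly:
combine s4(4), s3(6) → 10
combine 10, s1(29) → 39
combine 39, s2(63) → 102
combine s5(68), 102 → 170
Each symbol's bit-cost is frequency × depth; summing gives 321 bits (equivalently 10 + 39 + 102 + 170).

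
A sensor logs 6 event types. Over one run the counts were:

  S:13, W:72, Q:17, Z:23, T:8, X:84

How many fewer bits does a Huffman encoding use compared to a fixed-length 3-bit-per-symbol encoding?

181

Fixed-length: 3 bits × 217 symbols = 651 bits.
Huffman merges:
combine T(8), S(13) → 21
combine Q(17), 21 → 38
combine Z(23), 38 → 61
combine 61, W(72) → 133
combine X(84), 133 → 217
Huffman total = 21 + 38 + 61 + 133 + 217 = 470 bits.
Saving = 651 − 470 = 181 bits.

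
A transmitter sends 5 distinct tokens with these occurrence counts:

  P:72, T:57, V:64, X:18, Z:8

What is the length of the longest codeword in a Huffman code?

Merge the two lowest-weight nodes at each step:
combine Z(8), X(18) → 26
combine 26, T(57) → 83
combine V(64), P(72) → 136
combine 83, 136 → 219
The rarest symbols sit at the bottom; the longest codeword is 3 bits.

3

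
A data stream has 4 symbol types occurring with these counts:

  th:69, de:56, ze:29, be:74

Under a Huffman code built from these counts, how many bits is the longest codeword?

2

Merge the two lowest-weight nodes at each step:
merge ze(29) and de(56): 85
merge th(69) and be(74): 143
merge 85 and 143: 228
The rarest symbols sit at the bottom; the longest codeword is 2 bits.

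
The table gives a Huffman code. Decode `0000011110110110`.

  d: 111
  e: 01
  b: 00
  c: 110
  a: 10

Read left to right; each codeword is recognised as soon as it completes (prefix code):
  00→b | 00→b | 01→e | 111→d | 01→e | 10→a | 110→c
Decoded message: bbedeac

bbedeac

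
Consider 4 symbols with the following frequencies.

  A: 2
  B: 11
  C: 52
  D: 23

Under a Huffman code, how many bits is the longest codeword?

Merge the two lowest-weight nodes at each step:
merge A(2) and B(11): 13
merge 13 and D(23): 36
merge 36 and C(52): 88
Maximum depth reached is 3.

3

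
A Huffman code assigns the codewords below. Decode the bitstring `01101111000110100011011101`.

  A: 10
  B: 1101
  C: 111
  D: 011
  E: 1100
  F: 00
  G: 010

DDEDGFBB

Read left to right; each codeword is recognised as soon as it completes (prefix code):
  011→D | 011→D | 1100→E | 011→D | 010→G | 00→F | 1101→B | 1101→B
Decoded message: DDEDGFBB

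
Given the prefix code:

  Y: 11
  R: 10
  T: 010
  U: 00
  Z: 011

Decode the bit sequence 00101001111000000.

URRZYUUU

Read left to right; each codeword is recognised as soon as it completes (prefix code):
  00→U | 10→R | 10→R | 011→Z | 11→Y | 00→U | 00→U | 00→U
Decoded message: URRZYUUU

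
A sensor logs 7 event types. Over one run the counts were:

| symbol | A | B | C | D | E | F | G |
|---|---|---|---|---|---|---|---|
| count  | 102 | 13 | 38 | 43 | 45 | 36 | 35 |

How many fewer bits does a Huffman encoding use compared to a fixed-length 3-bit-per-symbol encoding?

Fixed-length: 3 bits × 312 symbols = 936 bits.
Huffman merges:
combine B(13), G(35) → 48
combine F(36), C(38) → 74
combine D(43), E(45) → 88
combine 48, 74 → 122
combine 88, A(102) → 190
combine 122, 190 → 312
Huffman total = 48 + 74 + 88 + 122 + 190 + 312 = 834 bits.
Saving = 936 − 834 = 102 bits.

102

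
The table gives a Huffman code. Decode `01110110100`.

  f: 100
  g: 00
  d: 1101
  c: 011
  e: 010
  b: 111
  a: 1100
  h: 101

Read left to right; each codeword is recognised as soon as it completes (prefix code):
  011→c | 101→h | 101→h | 00→g
Decoded message: chhg

chhg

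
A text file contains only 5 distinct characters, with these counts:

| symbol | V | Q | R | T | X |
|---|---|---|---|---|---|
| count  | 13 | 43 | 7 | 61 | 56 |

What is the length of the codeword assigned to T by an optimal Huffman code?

2

Repeatedly merge the two smallest:
combine R(7), V(13) → 20
combine 20, Q(43) → 63
combine X(56), T(61) → 117
combine 63, 117 → 180
T sits 2 levels below the root, so its codeword is 2 bits.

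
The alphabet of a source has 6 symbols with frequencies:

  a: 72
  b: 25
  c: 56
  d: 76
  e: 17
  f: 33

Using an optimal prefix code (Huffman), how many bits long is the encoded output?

675

Merge the two smallest weights repeatedly:
e(17) + b(25) → 42
f(33) + 42 → 75
c(56) + a(72) → 128
75 + d(76) → 151
128 + 151 → 279
The encoded length is the sum of every internal node's weight: 42 + 75 + 128 + 151 + 279 = 675 bits.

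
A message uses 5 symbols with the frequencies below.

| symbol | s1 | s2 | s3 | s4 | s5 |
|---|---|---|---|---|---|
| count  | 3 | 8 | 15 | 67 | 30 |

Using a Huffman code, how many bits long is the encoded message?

216

Merge the two smallest weights repeatedly:
combine s1(3), s2(8) → 11
combine 11, s3(15) → 26
combine 26, s5(30) → 56
combine 56, s4(67) → 123
Each symbol's bit-cost is frequency × depth; summing gives 216 bits (equivalently 11 + 26 + 56 + 123).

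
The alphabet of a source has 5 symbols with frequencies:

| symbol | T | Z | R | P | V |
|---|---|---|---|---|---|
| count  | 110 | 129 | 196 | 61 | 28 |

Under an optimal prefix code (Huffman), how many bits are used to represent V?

Build the tree from the bottom:
V(28) + P(61) → 89
89 + T(110) → 199
Z(129) + R(196) → 325
199 + 325 → 524
V's leaf is at depth 3, giving a 3-bit codeword.

3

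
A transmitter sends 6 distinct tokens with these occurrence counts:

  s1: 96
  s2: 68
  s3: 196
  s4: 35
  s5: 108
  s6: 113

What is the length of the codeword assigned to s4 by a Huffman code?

4

Repeatedly merge the two smallest:
s4(35) + s2(68) → 103
s1(96) + 103 → 199
s5(108) + s6(113) → 221
s3(196) + 199 → 395
221 + 395 → 616
s4 sits 4 levels below the root, so its codeword is 4 bits.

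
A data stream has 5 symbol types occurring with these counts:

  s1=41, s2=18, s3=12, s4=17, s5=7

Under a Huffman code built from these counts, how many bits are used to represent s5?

3

Build the tree from the bottom:
s5(7) + s3(12) → 19
s4(17) + s2(18) → 35
19 + 35 → 54
s1(41) + 54 → 95
s5 sits 3 levels below the root, so its codeword is 3 bits.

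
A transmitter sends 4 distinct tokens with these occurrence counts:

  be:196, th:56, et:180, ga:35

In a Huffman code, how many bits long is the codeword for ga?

3

Huffman merges, smallest pair first:
ga(35) + th(56) → 91
91 + et(180) → 271
be(196) + 271 → 467
ga sits 3 levels below the root, so its codeword is 3 bits.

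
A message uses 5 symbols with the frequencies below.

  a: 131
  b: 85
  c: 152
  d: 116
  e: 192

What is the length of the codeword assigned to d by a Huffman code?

Build the tree from the bottom:
b(85) + d(116) → 201
a(131) + c(152) → 283
e(192) + 201 → 393
283 + 393 → 676
The subtree containing d is merged 3 times, so code length = 3.

3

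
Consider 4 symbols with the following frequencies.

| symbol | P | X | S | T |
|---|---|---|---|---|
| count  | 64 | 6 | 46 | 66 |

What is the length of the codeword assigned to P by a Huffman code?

Build the tree from the bottom:
X(6) + S(46) → 52
52 + P(64) → 116
T(66) + 116 → 182
The subtree containing P is merged 2 times, so code length = 2.

2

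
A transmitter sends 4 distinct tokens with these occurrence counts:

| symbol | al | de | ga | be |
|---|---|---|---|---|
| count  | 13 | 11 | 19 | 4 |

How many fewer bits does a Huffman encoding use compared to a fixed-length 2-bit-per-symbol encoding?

Fixed-length: 2 bits × 47 symbols = 94 bits.
Huffman merges:
combine be(4), de(11) → 15
combine al(13), 15 → 28
combine ga(19), 28 → 47
Huffman total = 15 + 28 + 47 = 90 bits.
Saving = 94 − 90 = 4 bits.

4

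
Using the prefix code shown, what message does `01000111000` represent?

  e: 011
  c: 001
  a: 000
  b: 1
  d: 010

Read left to right; each codeword is recognised as soon as it completes (prefix code):
  010→d | 001→c | 1→b | 1→b | 000→a
Decoded message: dcbba

dcbba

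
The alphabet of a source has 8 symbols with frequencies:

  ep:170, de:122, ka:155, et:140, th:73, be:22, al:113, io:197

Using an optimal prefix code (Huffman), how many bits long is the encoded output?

2874

Build the Huffman tree bottom-up:
combine be(22), th(73) → 95
combine 95, al(113) → 208
combine de(122), et(140) → 262
combine ka(155), ep(170) → 325
combine io(197), 208 → 405
combine 262, 325 → 587
combine 405, 587 → 992
Total encoded bits = sum of merged weights = 95 + 208 + 262 + 325 + 405 + 587 + 992 = 2874.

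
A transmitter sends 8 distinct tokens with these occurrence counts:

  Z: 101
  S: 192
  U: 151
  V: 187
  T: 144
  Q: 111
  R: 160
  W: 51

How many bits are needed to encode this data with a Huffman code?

3251

Greedily combine the two least-frequent nodes:
merge W(51) and Z(101): 152
merge Q(111) and T(144): 255
merge U(151) and 152: 303
merge R(160) and V(187): 347
merge S(192) and 255: 447
merge 303 and 347: 650
merge 447 and 650: 1097
Total encoded bits = sum of merged weights = 152 + 255 + 303 + 347 + 447 + 650 + 1097 = 3251.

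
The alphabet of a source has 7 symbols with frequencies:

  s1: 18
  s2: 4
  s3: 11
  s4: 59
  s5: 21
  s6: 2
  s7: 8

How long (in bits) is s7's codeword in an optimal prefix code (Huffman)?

Huffman merges, smallest pair first:
merge s6(2) and s2(4): 6
merge 6 and s7(8): 14
merge s3(11) and 14: 25
merge s1(18) and s5(21): 39
merge 25 and 39: 64
merge s4(59) and 64: 123
The subtree containing s7 is merged 4 times, so code length = 4.

4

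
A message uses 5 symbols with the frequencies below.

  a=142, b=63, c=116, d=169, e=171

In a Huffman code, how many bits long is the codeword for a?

2

Build the tree from the bottom:
b(63) + c(116) → 179
a(142) + d(169) → 311
e(171) + 179 → 350
311 + 350 → 661
a's leaf is at depth 2, giving a 2-bit codeword.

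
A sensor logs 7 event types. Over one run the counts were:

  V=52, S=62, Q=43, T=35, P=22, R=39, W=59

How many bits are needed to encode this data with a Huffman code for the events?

Build the Huffman tree bottom-up:
merge P(22) and T(35): 57
merge R(39) and Q(43): 82
merge V(52) and 57: 109
merge W(59) and S(62): 121
merge 82 and 109: 191
merge 121 and 191: 312
The encoded length is the sum of every internal node's weight: 57 + 82 + 109 + 121 + 191 + 312 = 872 bits.

872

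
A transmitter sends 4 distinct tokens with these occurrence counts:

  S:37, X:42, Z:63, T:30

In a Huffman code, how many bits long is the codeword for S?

2

Huffman merges, smallest pair first:
merge T(30) and S(37): 67
merge X(42) and Z(63): 105
merge 67 and 105: 172
The subtree containing S is merged 2 times, so code length = 2.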